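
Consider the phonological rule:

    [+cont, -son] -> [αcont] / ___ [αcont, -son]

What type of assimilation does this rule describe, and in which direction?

The rule copies [cont] (continuancy) from the environment onto the target fricatives; since [±cont] encodes the stop/fricative manner contrast, the assimilating dimension is manner.
The conditioning segment sits to the right of the focus bar, meaning the trigger follows the segment that changes — regressive assimilation.

regressive manner assimilation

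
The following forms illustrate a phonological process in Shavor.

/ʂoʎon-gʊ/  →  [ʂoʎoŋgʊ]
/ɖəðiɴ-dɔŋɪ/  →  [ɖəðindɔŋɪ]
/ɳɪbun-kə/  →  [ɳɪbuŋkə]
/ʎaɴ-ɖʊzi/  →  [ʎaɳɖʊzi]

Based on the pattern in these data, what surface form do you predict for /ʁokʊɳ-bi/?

The data show regressive place assimilation: /n/ → [ŋ] before /g/; /ɴ/ → [n] before /d/; /n/ → [ŋ] before /k/; /ɴ/ → [ɳ] before /ɖ/. In each pair only place changes, matching the following consonant, while manner and voice stay constant.
/ɳ/ is a voiced retroflex nasal. The following trigger /b/ is bilabial, so /ɳ/ must become bilabial as well.
Changing only its place to bilabial gives [m] — the voiced bilabial nasal.

[ʁokʊmbi]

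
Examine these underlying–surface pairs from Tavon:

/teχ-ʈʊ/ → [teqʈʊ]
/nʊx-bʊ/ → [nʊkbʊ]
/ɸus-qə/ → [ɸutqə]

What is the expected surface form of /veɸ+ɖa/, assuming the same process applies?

The data show regressive manner assimilation: /χ/ → [q] before /ʈ/; /x/ → [k] before /b/; /s/ → [t] before /q/. In each pair only manner changes, matching the following consonant, while place and voice stay constant.
/ɸ/ is a voiceless bilabial fricative. The following trigger /ɖ/ is a stop, so /ɸ/ must become a stop as well.
The voiceless bilabial stop is [p], so /ɸ/ → [p].

[vepɖa]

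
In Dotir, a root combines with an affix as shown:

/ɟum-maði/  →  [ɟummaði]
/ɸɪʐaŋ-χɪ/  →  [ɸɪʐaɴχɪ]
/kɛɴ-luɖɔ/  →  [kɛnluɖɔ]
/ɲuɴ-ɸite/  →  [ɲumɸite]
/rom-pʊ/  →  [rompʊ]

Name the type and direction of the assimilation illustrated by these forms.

regressive place assimilation

Underlying /ŋ/ is realised as [ɴ] next to /χ/; /χ/ itself does not change.
/ŋ/ is velar while /χ/ is uvular; the output [ɴ] is uvular, matching the trigger — so the feature that spreads is place.
Manner and voice are unchanged, so the assimilation is partial, not total.
Checking the remaining alternations: /ɴ/ → [n] before /l/ (uvular → alveolar, matching alveolar); /ɴ/ → [m] before /ɸ/ (uvular → bilabial, matching bilabial) — only place changes, and always toward the following segment.
Nothing changes in [ɟummaði], [rompʊ]: there the adjacent consonants already agree in place (/m/ and /m/ are both bilabial; /m/ and /p/ are both bilabial), so these forms are consistent with the same rule.
Since the segment that changes precedes the conditioning segment, the assimilation is regressive.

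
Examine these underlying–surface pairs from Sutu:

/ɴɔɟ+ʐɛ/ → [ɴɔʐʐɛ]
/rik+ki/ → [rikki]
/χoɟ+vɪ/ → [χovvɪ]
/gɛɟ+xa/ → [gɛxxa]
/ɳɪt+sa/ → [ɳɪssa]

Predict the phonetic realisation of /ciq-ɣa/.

[ciɣɣa]

The data show regressive total assimilation (/ɟ/ → [ʐ] before /ʐ/; /ɟ/ → [v] before /v/; /ɟ/ → [x] before /x/; /t/ → [s] before /s/): in every case the target segment becomes identical to its following neighbour, copying more than a single feature.
In [rikki] the two consonants at the boundary are already identical (/k/ + /k/), so the rule applies vacuously and nothing changes.
/q/ is the segment targeted by the rule; it sits immediately before /ɣ/, so it assimilates completely and surfaces as [ɣ].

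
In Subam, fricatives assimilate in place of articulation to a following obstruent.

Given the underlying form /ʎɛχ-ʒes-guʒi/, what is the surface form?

[ʎɛʃʒexguʒi]

/χ/ is a voiceless uvular fricative. The following trigger /ʒ/ is postalveolar, so /χ/ must become postalveolar as well.
The voiceless postalveolar fricative is [ʃ], so /χ/ → [ʃ].
At the second juncture, /s/ likewise becomes [x] adjacent to /g/.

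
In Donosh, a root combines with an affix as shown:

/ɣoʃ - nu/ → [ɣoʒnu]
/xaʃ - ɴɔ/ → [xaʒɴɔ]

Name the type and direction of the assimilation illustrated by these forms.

regressive voicing assimilation

The segment that alternates is /ʃ/, which surfaces as [ʒ] when adjacent to /n/.
/ʃ/ is voiceless while /n/ is voiced; the output [ʒ] is voiced, matching the trigger — so the feature that spreads is voicing.
Place and manner are unchanged, so the assimilation is partial, not total.
The same holds elsewhere in the data: /ʃ/ → [ʒ] before /ɴ/ (voiceless → voiced, matching voiced) — only voicing changes, and always toward the following segment.
Since the segment that changes precedes the conditioning segment, the assimilation is regressive.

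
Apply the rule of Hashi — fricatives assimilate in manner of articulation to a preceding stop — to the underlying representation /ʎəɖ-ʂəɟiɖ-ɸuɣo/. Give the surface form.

[ʎəɖʈəɟiɖpuɣo]

The rule targets /ʂ/ (voiceless retroflex fricative), which sits after the trigger /ɖ/ (stop).
Changing only its manner to stop gives [ʈ] — the voiceless retroflex stop.
At the second juncture, /ɸ/ likewise becomes [p] adjacent to /ɖ/.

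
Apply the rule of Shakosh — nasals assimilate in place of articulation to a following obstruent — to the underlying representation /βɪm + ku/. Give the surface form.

The rule targets /m/ (voiced bilabial nasal), which sits before the trigger /k/ (velar).
Changing only its place to velar gives [ŋ] — the voiced velar nasal.

[βɪŋku]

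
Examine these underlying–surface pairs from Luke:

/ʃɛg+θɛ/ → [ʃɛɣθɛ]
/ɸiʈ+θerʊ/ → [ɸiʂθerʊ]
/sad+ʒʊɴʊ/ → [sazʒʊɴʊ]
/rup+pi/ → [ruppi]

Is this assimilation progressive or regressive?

regressive

The segment that alternates is /g/, which surfaces as [ɣ] when adjacent to /θ/.
/g/ is a stop while /θ/ is a fricative; the output [ɣ] is a fricative, matching the trigger — so the feature that spreads is manner.
The same holds elsewhere in the data: /ʈ/ → [ʂ] before /θ/ (stop → fricative, matching a fricative); /d/ → [z] before /ʒ/ (stop → fricative, matching a fricative) — only manner changes, and always toward the following segment.
No alternation appears in [ruppi]: there the adjacent consonants already agree in manner (/p/ and /p/ are both stops), so this form is consistent with the same rule.
The trigger is the following segment, so the direction is regressive (anticipatory).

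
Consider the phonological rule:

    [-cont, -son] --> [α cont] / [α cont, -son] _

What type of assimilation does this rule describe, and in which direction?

progressive manner assimilation

The rule copies [cont] (continuancy) from the environment onto the target stops; since [±cont] encodes the stop/fricative manner contrast, the assimilating dimension is manner.
The conditioning segment sits to the left of the focus bar, meaning the trigger precedes the segment that changes — progressive assimilation.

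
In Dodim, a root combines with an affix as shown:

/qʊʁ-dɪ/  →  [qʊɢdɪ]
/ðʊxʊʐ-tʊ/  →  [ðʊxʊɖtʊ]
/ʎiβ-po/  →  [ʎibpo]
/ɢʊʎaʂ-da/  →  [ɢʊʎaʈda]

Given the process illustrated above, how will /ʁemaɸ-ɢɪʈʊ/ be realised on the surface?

The data show regressive manner assimilation: /ʁ/ → [ɢ] before /d/; /ʐ/ → [ɖ] before /t/; /β/ → [b] before /p/; /ʂ/ → [ʈ] before /d/. In each pair only manner changes, matching the following consonant, while place and voice stay constant.
/ɸ/ is a voiceless bilabial fricative. The following trigger /ɢ/ is a stop, so /ɸ/ must become a stop as well.
Changing only its manner to stop gives [p] — the voiceless bilabial stop.

[ʁemapɢɪʈʊ]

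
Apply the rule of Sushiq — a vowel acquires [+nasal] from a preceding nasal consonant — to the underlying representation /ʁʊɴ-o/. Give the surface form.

/o/ sits next to the nasal /ɴ/ and is therefore nasalised to [õ].

[ʁʊɴõ]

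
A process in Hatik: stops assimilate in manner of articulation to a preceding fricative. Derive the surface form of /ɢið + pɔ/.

[ɢiðɸɔ]

The rule targets /p/ (voiceless bilabial stop), which sits after the trigger /ð/ (fricative).
The voiceless bilabial fricative is [ɸ], so /p/ → [ɸ].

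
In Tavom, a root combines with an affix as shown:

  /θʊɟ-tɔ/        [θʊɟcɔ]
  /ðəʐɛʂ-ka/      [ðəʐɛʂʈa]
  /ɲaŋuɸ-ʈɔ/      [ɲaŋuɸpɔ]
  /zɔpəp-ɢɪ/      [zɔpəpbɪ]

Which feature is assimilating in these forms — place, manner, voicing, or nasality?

The segment that alternates is /t/, which surfaces as [c] when adjacent to /ɟ/.
/t/ is alveolar while /ɟ/ is palatal; the output [c] is palatal, matching the trigger — so the feature that spreads is place.
The same holds elsewhere in the data: /k/ → [ʈ] after /ʂ/ (velar → retroflex, matching retroflex); /ʈ/ → [p] after /ɸ/ (retroflex → bilabial, matching bilabial); /ɢ/ → [b] after /p/ (uvular → bilabial, matching bilabial) — only place changes, and always toward the preceding segment.

place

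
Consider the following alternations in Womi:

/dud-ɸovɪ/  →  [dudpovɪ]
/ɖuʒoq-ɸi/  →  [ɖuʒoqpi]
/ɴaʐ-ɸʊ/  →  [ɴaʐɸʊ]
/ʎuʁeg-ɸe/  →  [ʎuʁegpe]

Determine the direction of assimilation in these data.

Underlying /ɸ/ is realised as [p] next to /d/; /d/ itself does not change.
The change fricative → stop matches the manner of the preceding /d/, identifying this as manner assimilation.
The same holds elsewhere in the data: /ɸ/ → [p] after /q/ (fricative → stop, matching a stop); /ɸ/ → [p] after /g/ (fricative → stop, matching a stop) — only manner changes, and always toward the preceding segment.
No alternation appears in [ɴaʐɸʊ]: there the adjacent consonants already agree in manner (/ɸ/ and /ʐ/ are both fricatives), so this form is consistent with the same rule.
The trigger is the preceding segment, so the direction is progressive (perseverative).

progressive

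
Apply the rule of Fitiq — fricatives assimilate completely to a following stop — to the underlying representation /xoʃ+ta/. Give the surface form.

/ʃ/ is the segment targeted by the rule; it sits immediately before /t/, so it assimilates completely and surfaces as [t].

[xotta]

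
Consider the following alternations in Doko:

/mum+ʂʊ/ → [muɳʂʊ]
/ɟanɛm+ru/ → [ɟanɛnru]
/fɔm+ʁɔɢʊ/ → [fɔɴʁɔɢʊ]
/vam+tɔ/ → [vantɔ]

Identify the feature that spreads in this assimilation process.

Underlying /m/ is realised as [ɳ] next to /ʂ/; /ʂ/ itself does not change.
The change bilabial → retroflex matches the place of the following /ʂ/, identifying this as place assimilation.
Checking the remaining alternations: /m/ → [n] before /r/ (bilabial → alveolar, matching alveolar); /m/ → [ɴ] before /ʁ/ (bilabial → uvular, matching uvular); /m/ → [n] before /t/ (bilabial → alveolar, matching alveolar) — only place changes, and always toward the following segment.

place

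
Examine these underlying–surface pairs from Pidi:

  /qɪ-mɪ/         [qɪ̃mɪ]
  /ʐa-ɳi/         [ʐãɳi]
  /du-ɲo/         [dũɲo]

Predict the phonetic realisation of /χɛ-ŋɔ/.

The data show regressive nasality assimilation (vowel nasalisation): /ɪ/ → [ɪ̃] before /m/; /a/ → [ã] before /ɳ/; /u/ → [ũ] before /ɲ/ — a vowel is nasalised by an immediately following nasal consonant.
The vowel /ɛ/ is adjacent to the following nasal /ŋ/, so it acquires [+nasal] and surfaces as [ɛ̃].

[χɛ̃ŋɔ]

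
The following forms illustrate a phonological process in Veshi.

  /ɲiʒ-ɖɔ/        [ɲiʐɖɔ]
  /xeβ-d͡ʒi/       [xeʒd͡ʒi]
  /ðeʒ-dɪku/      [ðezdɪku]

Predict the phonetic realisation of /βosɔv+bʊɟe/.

[βosɔβbʊɟe]

The data show regressive place assimilation: /ʒ/ → [ʐ] before /ɖ/; /β/ → [ʒ] before /d͡ʒ/; /ʒ/ → [z] before /d/. In each pair only place changes, matching the following consonant, while manner and voice stay constant.
The rule targets /v/ (voiced labiodental fricative), which sits before the trigger /b/ (bilabial).
A voiced bilabial fricative is [β], so the surface segment is [β].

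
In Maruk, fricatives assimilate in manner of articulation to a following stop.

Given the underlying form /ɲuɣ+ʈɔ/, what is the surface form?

The rule targets /ɣ/ (voiced velar fricative), which sits before the trigger /ʈ/ (stop).
The voiced velar stop is [g], so /ɣ/ → [g].

[ɲugʈɔ]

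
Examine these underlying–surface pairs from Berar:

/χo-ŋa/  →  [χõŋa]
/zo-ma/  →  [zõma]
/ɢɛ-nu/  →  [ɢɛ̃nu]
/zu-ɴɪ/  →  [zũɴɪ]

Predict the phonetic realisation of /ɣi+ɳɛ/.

The data show regressive nasality assimilation (vowel nasalisation): /o/ → [õ] before /ŋ/; /o/ → [õ] before /m/; /ɛ/ → [ɛ̃] before /n/; /u/ → [ũ] before /ɴ/ — a vowel is nasalised by an immediately following nasal consonant.
/i/ sits next to the nasal /ɳ/ and is therefore nasalised to [ĩ].

[ɣĩɳɛ]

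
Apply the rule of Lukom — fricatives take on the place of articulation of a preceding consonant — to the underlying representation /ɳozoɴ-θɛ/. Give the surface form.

The rule targets /θ/ (voiceless dental fricative), which sits after the trigger /ɴ/ (uvular).
A voiceless uvular fricative is [χ], so the surface segment is [χ].

[ɳozoɴχɛ]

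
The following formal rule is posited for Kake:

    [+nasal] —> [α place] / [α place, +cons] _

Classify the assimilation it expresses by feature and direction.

The shared variable α links the value of the place features (abbreviated [place]) on the target to the same value on the neighbouring segment, so place is the feature that assimilates.
Since the environment is written before the underscore, the trigger precedes the target; the direction is progressive.

progressive place assimilation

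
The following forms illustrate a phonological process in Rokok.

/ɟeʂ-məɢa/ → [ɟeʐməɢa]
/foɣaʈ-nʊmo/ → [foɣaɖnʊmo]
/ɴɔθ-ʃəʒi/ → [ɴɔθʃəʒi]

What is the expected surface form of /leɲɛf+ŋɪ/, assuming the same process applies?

The data show regressive voicing assimilation: /ʂ/ → [ʐ] before /m/; /ʈ/ → [ɖ] before /n/. In each pair only voicing changes, matching the following consonant, while place and manner stay constant.
Nothing changes in [ɴɔθʃəʒi]: there the adjacent consonants already agree in voicing (/θ/ and /ʃ/ are both voiceless), so this form is consistent with the same rule.
/f/ is a voiceless labiodental fricative. The following trigger /ŋ/ is voiced, so /f/ must become voiced as well.
A voiced labiodental fricative is [v], so the surface segment is [v].

[leɲɛvŋɪ]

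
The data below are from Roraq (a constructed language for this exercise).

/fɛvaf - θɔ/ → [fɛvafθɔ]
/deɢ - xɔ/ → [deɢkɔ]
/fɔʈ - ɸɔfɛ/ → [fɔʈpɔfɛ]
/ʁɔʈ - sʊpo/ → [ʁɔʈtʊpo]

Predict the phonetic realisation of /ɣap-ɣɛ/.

[ɣapgɛ]

The data show progressive manner assimilation: /x/ → [k] after /ɢ/; /ɸ/ → [p] after /ʈ/; /s/ → [t] after /ʈ/. In each pair only manner changes, matching the preceding consonant, while place and voice stay constant.
Nothing changes in [fɛvafθɔ]: there the adjacent consonants already agree in manner (/θ/ and /f/ are both fricatives), so this form is consistent with the same rule.
The rule targets /ɣ/ (voiced velar fricative), which sits after the trigger /p/ (stop).
The voiced velar stop is [g], so /ɣ/ → [g].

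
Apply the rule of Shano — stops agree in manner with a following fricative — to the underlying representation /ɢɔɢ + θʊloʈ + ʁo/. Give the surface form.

[ɢɔʁθʊloʂʁo]

The rule targets /ɢ/ (voiced uvular stop), which sits before the trigger /θ/ (fricative).
A voiced uvular fricative is [ʁ], so the surface segment is [ʁ].
The same rule applies at the second boundary: /ʈ/ → [ʂ] next to /ʁ/.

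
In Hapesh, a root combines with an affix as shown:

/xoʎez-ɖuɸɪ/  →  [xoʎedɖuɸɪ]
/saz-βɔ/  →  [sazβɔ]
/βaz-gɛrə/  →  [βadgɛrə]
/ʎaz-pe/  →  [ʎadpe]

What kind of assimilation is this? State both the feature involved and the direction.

The segment that alternates is /z/, which surfaces as [d] when adjacent to /ɖ/.
The change fricative → stop matches the manner of the following /ɖ/, identifying this as manner assimilation.
Place and voice are unchanged, so the assimilation is partial, not total.
Checking the remaining alternations: /z/ → [d] before /g/ (fricative → stop, matching a stop); /z/ → [d] before /p/ (fricative → stop, matching a stop) — only manner changes, and always toward the following segment.
Nothing changes in [sazβɔ]: there the adjacent consonants already agree in manner (/z/ and /β/ are both fricatives), so this form is consistent with the same rule.
Since the segment that changes precedes the conditioning segment, the assimilation is regressive.

regressive manner assimilation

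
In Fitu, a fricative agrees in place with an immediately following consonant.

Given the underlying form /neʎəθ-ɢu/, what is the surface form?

[neʎəχɢu]

The rule targets /θ/ (voiceless dental fricative), which sits before the trigger /ɢ/ (uvular).
A voiceless uvular fricative is [χ], so the surface segment is [χ].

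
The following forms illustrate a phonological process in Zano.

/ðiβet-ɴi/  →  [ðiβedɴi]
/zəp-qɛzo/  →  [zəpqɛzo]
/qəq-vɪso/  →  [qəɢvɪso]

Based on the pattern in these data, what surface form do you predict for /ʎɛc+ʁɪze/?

[ʎɛɟʁɪze]

The data show regressive voicing assimilation: /t/ → [d] before /ɴ/; /q/ → [ɢ] before /v/. In each pair only voicing changes, matching the following consonant, while place and manner stay constant.
No alternation appears in [zəpqɛzo]: there the adjacent consonants already agree in voicing (/p/ and /q/ are both voiceless), so this form is consistent with the same rule.
The rule targets /c/ (voiceless palatal stop), which sits before the trigger /ʁ/ (voiced).
Changing only its voicing to voiced gives [ɟ] — the voiced palatal stop.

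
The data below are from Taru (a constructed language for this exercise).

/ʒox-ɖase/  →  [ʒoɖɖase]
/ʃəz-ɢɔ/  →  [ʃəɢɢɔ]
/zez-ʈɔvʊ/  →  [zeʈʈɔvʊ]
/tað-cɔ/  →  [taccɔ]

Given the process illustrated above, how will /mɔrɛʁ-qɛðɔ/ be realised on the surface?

The data show regressive total assimilation (/x/ → [ɖ] before /ɖ/; /z/ → [ɢ] before /ɢ/; /z/ → [ʈ] before /ʈ/; /ð/ → [c] before /c/): in every case the target segment becomes identical to its following neighbour, copying more than a single feature.
/ʁ/ is the segment targeted by the rule; it sits immediately before /q/, so it assimilates completely and surfaces as [q].

[mɔrɛqqɛðɔ]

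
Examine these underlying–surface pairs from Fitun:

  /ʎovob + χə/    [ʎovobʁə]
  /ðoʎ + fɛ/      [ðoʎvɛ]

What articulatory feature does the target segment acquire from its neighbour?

voicing

Underlying /χ/ is realised as [ʁ] next to /b/; /b/ itself does not change.
/χ/ is voiceless while /b/ is voiced; the output [ʁ] is voiced, matching the trigger — so the feature that spreads is voicing.
The same holds elsewhere in the data: /f/ → [v] after /ʎ/ (voiceless → voiced, matching voiced) — only voicing changes, and always toward the preceding segment.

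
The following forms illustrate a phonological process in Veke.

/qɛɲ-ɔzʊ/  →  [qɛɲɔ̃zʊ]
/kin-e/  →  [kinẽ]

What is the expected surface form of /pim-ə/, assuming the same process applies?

The data show progressive nasality assimilation (vowel nasalisation): /ɔ/ → [ɔ̃] after /ɲ/; /e/ → [ẽ] after /n/ — a vowel is nasalised by an immediately preceding nasal consonant.
The vowel /ə/ is adjacent to the preceding nasal /m/, so it acquires [+nasal] and surfaces as [ə̃].

[pimə̃]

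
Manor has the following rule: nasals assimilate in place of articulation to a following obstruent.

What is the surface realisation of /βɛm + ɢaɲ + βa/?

[βɛɴɢamβa]

/m/ is a voiced bilabial nasal. The following trigger /ɢ/ is uvular, so /m/ must become uvular as well.
The voiced uvular nasal is [ɴ], so /m/ → [ɴ].
At the second juncture, /ɲ/ likewise becomes [m] adjacent to /β/.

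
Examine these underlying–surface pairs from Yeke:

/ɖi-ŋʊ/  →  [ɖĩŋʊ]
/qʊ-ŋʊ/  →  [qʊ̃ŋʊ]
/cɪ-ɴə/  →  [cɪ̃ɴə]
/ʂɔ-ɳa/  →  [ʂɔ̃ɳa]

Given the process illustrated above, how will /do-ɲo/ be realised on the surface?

[dõɲo]

The data show regressive nasality assimilation (vowel nasalisation): /i/ → [ĩ] before /ŋ/; /ʊ/ → [ʊ̃] before /ŋ/; /ɪ/ → [ɪ̃] before /ɴ/; /ɔ/ → [ɔ̃] before /ɳ/ — a vowel is nasalised by an immediately following nasal consonant.
/o/ sits next to the nasal /ɲ/ and is therefore nasalised to [õ].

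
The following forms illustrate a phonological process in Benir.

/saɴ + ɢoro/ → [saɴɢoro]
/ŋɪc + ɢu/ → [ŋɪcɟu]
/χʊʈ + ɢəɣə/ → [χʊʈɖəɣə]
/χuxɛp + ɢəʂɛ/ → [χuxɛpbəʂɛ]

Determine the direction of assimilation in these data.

Comparing underlying and surface forms, /ɢ/ → [ɟ] is the alternation; the neighbouring /c/ is constant.
/ɢ/ is uvular while /c/ is palatal; the output [ɟ] is palatal, matching the trigger — so the feature that spreads is place.
Checking the remaining alternations: /ɢ/ → [ɖ] after /ʈ/ (uvular → retroflex, matching retroflex); /ɢ/ → [b] after /p/ (uvular → bilabial, matching bilabial) — only place changes, and always toward the preceding segment.
No alternation appears in [saɴɢoro]: there the adjacent consonants already agree in place (/ɢ/ and /ɴ/ are both uvular), so this form is consistent with the same rule.
Since the segment that changes follows the conditioning segment, the assimilation is progressive.

progressive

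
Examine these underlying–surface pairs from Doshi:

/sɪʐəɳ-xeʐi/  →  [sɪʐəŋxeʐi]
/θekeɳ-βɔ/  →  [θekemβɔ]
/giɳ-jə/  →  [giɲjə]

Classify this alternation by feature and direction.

The segment that alternates is /ɳ/, which surfaces as [ŋ] when adjacent to /x/.
The change retroflex → velar matches the place of the following /x/, identifying this as place assimilation.
Manner and voice are unchanged, so the assimilation is partial, not total.
The other alternating forms pattern the same way: /ɳ/ → [m] before /β/ (retroflex → bilabial, matching bilabial); /ɳ/ → [ɲ] before /j/ (retroflex → palatal, matching palatal) — only place changes, and always toward the following segment.
The trigger is the following segment, so the direction is regressive (anticipatory).

regressive place assimilation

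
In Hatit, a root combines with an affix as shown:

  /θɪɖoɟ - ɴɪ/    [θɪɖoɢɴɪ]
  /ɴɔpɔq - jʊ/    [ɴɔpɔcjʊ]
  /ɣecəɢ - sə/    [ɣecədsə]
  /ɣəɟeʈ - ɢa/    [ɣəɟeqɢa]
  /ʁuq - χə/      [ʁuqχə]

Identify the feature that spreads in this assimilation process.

Comparing underlying and surface forms, /ɟ/ → [ɢ] is the alternation; the neighbouring /ɴ/ is constant.
The change palatal → uvular matches the place of the following /ɴ/, identifying this as place assimilation.
The other alternating forms pattern the same way: /q/ → [c] before /j/ (uvular → palatal, matching palatal); /ɢ/ → [d] before /s/ (uvular → alveolar, matching alveolar); /ʈ/ → [q] before /ɢ/ (retroflex → uvular, matching uvular) — only place changes, and always toward the following segment.
Nothing changes in [ʁuqχə]: there the adjacent consonants already agree in place (/q/ and /χ/ are both uvular), so this form is consistent with the same rule.

place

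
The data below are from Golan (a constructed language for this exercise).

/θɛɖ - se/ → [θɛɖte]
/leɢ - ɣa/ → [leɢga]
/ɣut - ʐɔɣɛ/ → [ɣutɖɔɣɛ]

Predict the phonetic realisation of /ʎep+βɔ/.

The data show progressive manner assimilation: /s/ → [t] after /ɖ/; /ɣ/ → [g] after /ɢ/; /ʐ/ → [ɖ] after /t/. In each pair only manner changes, matching the preceding consonant, while place and voice stay constant.
/β/ is a voiced bilabial fricative. The preceding trigger /p/ is a stop, so /β/ must become a stop as well.
Changing only its manner to stop gives [b] — the voiced bilabial stop.

[ʎepbɔ]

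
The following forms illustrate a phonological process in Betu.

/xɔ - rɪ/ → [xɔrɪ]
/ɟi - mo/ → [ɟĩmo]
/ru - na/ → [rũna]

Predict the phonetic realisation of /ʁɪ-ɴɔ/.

[ʁɪ̃ɴɔ]

The data show regressive nasality assimilation (vowel nasalisation): /i/ → [ĩ] before /m/; /u/ → [ũ] before /n/ — a vowel is nasalised by an immediately following nasal consonant.
No change occurs in [xɔrɪ] because the vowel at the boundary is adjacent to an oral consonant, not a nasal (/ɔ/ next to /r/).
The vowel /ɪ/ is adjacent to the following nasal /ɴ/, so it acquires [+nasal] and surfaces as [ɪ̃].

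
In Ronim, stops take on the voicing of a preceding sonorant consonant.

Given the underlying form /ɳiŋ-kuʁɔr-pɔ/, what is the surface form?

[ɳiŋguʁɔrbɔ]

/k/ is a voiceless velar stop. The preceding trigger /ŋ/ is voiced, so /k/ must become voiced as well.
A voiced velar stop is [g], so the surface segment is [g].
At the second juncture, /p/ likewise becomes [b] adjacent to /r/.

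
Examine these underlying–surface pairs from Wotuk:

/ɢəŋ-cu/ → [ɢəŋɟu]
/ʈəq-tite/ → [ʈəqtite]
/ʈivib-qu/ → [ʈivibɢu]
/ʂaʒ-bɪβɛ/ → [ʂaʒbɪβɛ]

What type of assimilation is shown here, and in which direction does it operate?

The segment that alternates is /c/, which surfaces as [ɟ] when adjacent to /ŋ/.
/c/ is voiceless while /ŋ/ is voiced; the output [ɟ] is voiced, matching the trigger — so the feature that spreads is voicing.
Place and manner are unchanged, so the assimilation is partial, not total.
The same holds elsewhere in the data: /q/ → [ɢ] after /b/ (voiceless → voiced, matching voiced) — only voicing changes, and always toward the preceding segment.
No alternation appears in [ʈəqtite], [ʂaʒbɪβɛ]: there the adjacent consonants already agree in voicing (/t/ and /q/ are both voiceless; /b/ and /ʒ/ are both voiced), so these forms are consistent with the same rule.
Since the segment that changes follows the conditioning segment, the assimilation is progressive.

progressive voicing assimilation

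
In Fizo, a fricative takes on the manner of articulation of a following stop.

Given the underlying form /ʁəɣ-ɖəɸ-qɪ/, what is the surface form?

[ʁəgɖəpqɪ]

The rule targets /ɣ/ (voiced velar fricative), which sits before the trigger /ɖ/ (stop).
Changing only its manner to stop gives [g] — the voiced velar stop.
At the second juncture, /ɸ/ likewise becomes [p] adjacent to /q/.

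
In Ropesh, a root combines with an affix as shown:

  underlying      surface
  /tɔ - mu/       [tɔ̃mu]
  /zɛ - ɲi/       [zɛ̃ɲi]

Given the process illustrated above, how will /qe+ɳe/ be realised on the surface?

[qẽɳe]

The data show regressive nasality assimilation (vowel nasalisation): /ɔ/ → [ɔ̃] before /m/; /ɛ/ → [ɛ̃] before /ɲ/ — a vowel is nasalised by an immediately following nasal consonant.
The vowel /e/ is adjacent to the following nasal /ɳ/, so it acquires [+nasal] and surfaces as [ẽ].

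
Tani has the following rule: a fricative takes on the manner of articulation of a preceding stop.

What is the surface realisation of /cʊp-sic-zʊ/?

[cʊpticdʊ]

The rule targets /s/ (voiceless alveolar fricative), which sits after the trigger /p/ (stop).
Changing only its manner to stop gives [t] — the voiceless alveolar stop.
The same rule applies at the second boundary: /z/ → [d] next to /c/.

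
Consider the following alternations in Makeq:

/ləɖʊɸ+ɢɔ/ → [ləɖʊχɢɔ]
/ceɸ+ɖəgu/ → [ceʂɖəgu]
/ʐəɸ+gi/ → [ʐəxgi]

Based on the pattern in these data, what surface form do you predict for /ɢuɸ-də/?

The data show regressive place assimilation: /ɸ/ → [χ] before /ɢ/; /ɸ/ → [ʂ] before /ɖ/; /ɸ/ → [x] before /g/. In each pair only place changes, matching the following consonant, while manner and voice stay constant.
The rule targets /ɸ/ (voiceless bilabial fricative), which sits before the trigger /d/ (alveolar).
The voiceless alveolar fricative is [s], so /ɸ/ → [s].

[ɢusdə]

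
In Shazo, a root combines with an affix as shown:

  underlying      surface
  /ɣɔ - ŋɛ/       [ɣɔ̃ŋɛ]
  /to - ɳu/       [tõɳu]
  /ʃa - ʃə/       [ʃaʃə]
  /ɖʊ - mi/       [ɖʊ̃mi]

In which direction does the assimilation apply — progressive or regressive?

regressive

The vowel /ɔ/ surfaces as nasalised [ɔ̃] next to the following nasal /ŋ/ — it has acquired the [+nasal] feature of its neighbour.
Likewise in the remaining data: /o/ → [õ] before /ɳ/; /ʊ/ → [ʊ̃] before /m/ — each time a vowel is nasalised next to a following nasal.
No change occurs in [ʃaʃə] because the vowel at the boundary is adjacent to an oral consonant, not a nasal (/a/ next to /ʃ/).
Because the conditioning nasal is to the right of the vowel that changes, the process is regressive (anticipatory).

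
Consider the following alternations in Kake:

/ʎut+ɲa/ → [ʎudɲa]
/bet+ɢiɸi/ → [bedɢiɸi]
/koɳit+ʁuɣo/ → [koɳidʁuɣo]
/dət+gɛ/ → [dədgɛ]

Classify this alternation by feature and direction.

regressive voicing assimilation

Comparing underlying and surface forms, /t/ → [d] is the alternation; the neighbouring /ɲ/ is constant.
/t/ is voiceless while /ɲ/ is voiced; the output [d] is voiced, matching the trigger — so the feature that spreads is voicing.
Place and manner are unchanged, so the assimilation is partial, not total.
Checking the remaining alternations: /t/ → [d] before /ɢ/ (voiceless → voiced, matching voiced); /t/ → [d] before /ʁ/ (voiceless → voiced, matching voiced); /t/ → [d] before /g/ (voiceless → voiced, matching voiced) — only voicing changes, and always toward the following segment.
Since the segment that changes precedes the conditioning segment, the assimilation is regressive.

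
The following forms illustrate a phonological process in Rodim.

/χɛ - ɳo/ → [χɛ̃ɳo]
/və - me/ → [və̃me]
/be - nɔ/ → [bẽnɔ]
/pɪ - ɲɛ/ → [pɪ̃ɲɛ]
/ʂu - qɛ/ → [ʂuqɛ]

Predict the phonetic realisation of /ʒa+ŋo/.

The data show regressive nasality assimilation (vowel nasalisation): /ɛ/ → [ɛ̃] before /ɳ/; /ə/ → [ə̃] before /m/; /e/ → [ẽ] before /n/; /ɪ/ → [ɪ̃] before /ɲ/ — a vowel is nasalised by an immediately following nasal consonant.
No change occurs in [ʂuqɛ] because the vowel at the boundary is adjacent to an oral consonant, not a nasal (/u/ next to /q/).
The vowel /a/ is adjacent to the following nasal /ŋ/, so it acquires [+nasal] and surfaces as [ã].

[ʒãŋo]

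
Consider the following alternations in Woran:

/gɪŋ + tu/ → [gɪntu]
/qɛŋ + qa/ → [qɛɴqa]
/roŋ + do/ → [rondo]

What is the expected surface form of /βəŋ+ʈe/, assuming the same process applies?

[βəɳʈe]

The data show regressive place assimilation: /ŋ/ → [n] before /t/; /ŋ/ → [ɴ] before /q/; /ŋ/ → [n] before /d/. In each pair only place changes, matching the following consonant, while manner and voice stay constant.
The rule targets /ŋ/ (voiced velar nasal), which sits before the trigger /ʈ/ (retroflex).
The voiced retroflex nasal is [ɳ], so /ŋ/ → [ɳ].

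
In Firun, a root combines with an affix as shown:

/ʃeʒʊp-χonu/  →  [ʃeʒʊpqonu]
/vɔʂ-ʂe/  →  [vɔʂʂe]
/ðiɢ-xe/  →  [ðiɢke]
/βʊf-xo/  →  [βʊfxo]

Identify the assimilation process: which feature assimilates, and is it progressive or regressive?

progressive manner assimilation

The segment that alternates is /χ/, which surfaces as [q] when adjacent to /p/.
/χ/ is a fricative while /p/ is a stop; the output [q] is a stop, matching the trigger — so the feature that spreads is manner.
Place and voice are unchanged, so the assimilation is partial, not total.
The other alternating form patterns the same way: /x/ → [k] after /ɢ/ (fricative → stop, matching a stop) — only manner changes, and always toward the preceding segment.
No alternation appears in [vɔʂʂe], [βʊfxo]: there the adjacent consonants already agree in manner (/ʂ/ and /ʂ/ are both fricatives; /x/ and /f/ are both fricatives), so these forms are consistent with the same rule.
Since the segment that changes follows the conditioning segment, the assimilation is progressive.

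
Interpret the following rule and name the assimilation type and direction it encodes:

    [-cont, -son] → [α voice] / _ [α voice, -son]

The rule copies [voice] from the environment onto the target, so the assimilating feature is voicing.
The conditioning segment sits to the right of the focus bar, meaning the trigger follows the segment that changes — regressive assimilation.

regressive voicing assimilation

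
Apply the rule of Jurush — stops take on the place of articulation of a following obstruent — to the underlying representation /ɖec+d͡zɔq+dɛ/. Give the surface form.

/c/ is a voiceless palatal stop. The following trigger /d͡z/ is alveolar, so /c/ must become alveolar as well.
Changing only its place to alveolar gives [t] — the voiceless alveolar stop.
The same rule applies at the second boundary: /q/ → [t] next to /d/.

[ɖetd͡zɔtdɛ]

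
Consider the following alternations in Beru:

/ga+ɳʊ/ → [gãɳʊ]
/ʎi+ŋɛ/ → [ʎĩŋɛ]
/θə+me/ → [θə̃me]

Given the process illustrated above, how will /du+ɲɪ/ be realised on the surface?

[dũɲɪ]

The data show regressive nasality assimilation (vowel nasalisation): /a/ → [ã] before /ɳ/; /i/ → [ĩ] before /ŋ/; /ə/ → [ə̃] before /m/ — a vowel is nasalised by an immediately following nasal consonant.
/u/ sits next to the nasal /ɲ/ and is therefore nasalised to [ũ].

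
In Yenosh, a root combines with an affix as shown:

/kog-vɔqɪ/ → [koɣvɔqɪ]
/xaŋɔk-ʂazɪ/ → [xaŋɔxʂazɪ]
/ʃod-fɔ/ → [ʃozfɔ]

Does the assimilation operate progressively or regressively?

The segment that alternates is /g/, which surfaces as [ɣ] when adjacent to /v/.
The change stop → fricative matches the manner of the following /v/, identifying this as manner assimilation.
Checking the remaining alternations: /k/ → [x] before /ʂ/ (stop → fricative, matching a fricative); /d/ → [z] before /f/ (stop → fricative, matching a fricative) — only manner changes, and always toward the following segment.
The trigger is the following segment, so the direction is regressive (anticipatory).

regressive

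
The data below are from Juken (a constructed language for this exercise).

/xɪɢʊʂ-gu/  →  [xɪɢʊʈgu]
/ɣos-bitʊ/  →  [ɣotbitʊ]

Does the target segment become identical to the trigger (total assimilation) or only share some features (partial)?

Underlying /ʂ/ is realised as [ʈ] next to /g/; /g/ itself does not change.
/ʂ/ is a fricative while /g/ is a stop; the output [ʈ] is a stop, matching the trigger — so the feature that spreads is manner.
Place and voice are unchanged, so the assimilation is partial, not total.
The same holds elsewhere in the data: /s/ → [t] before /b/ (fricative → stop, matching a stop) — only manner changes, and always toward the following segment.

partial assimilation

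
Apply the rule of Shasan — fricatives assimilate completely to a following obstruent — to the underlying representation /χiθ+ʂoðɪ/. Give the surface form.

[χiʂʂoðɪ]

/θ/ is the segment targeted by the rule; it sits immediately before /ʂ/, so it assimilates completely and surfaces as [ʂ].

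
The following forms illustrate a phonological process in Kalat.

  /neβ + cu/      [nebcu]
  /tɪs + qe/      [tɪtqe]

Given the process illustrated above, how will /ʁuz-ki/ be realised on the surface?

[ʁudki]

The data show regressive manner assimilation: /β/ → [b] before /c/; /s/ → [t] before /q/. In each pair only manner changes, matching the following consonant, while place and voice stay constant.
The rule targets /z/ (voiced alveolar fricative), which sits before the trigger /k/ (stop).
A voiced alveolar stop is [d], so the surface segment is [d].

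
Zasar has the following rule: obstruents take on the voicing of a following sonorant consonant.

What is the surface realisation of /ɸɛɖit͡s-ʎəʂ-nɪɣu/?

[ɸɛɖid͡zʎəʐnɪɣu]

The rule targets /t͡s/ (voiceless alveolar affricate), which sits before the trigger /ʎ/ (voiced).
A voiced alveolar affricate is [d͡z], so the surface segment is [d͡z].
At the second juncture, /ʂ/ likewise becomes [ʐ] adjacent to /n/.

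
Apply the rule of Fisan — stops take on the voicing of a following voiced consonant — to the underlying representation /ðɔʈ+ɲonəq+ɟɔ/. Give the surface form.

[ðɔɖɲonəɢɟɔ]

/ʈ/ is a voiceless retroflex stop. The following trigger /ɲ/ is voiced, so /ʈ/ must become voiced as well.
A voiced retroflex stop is [ɖ], so the surface segment is [ɖ].
The same rule applies at the second boundary: /q/ → [ɢ] next to /ɟ/.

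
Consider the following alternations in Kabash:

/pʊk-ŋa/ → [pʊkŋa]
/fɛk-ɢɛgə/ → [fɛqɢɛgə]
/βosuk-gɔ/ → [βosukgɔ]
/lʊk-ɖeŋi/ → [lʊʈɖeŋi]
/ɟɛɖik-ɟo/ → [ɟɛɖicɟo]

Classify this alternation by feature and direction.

regressive place assimilation

The segment that alternates is /k/, which surfaces as [q] when adjacent to /ɢ/.
The change velar → uvular matches the place of the following /ɢ/, identifying this as place assimilation.
Manner and voice are unchanged, so the assimilation is partial, not total.
Checking the remaining alternations: /k/ → [ʈ] before /ɖ/ (velar → retroflex, matching retroflex); /k/ → [c] before /ɟ/ (velar → palatal, matching palatal) — only place changes, and always toward the following segment.
No alternation appears in [pʊkŋa], [βosukgɔ]: there the adjacent consonants already agree in place (/k/ and /ŋ/ are both velar; /k/ and /g/ are both velar), so these forms are consistent with the same rule.
Since the segment that changes precedes the conditioning segment, the assimilation is regressive.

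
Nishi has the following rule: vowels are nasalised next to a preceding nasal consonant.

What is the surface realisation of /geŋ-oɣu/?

The vowel /o/ is adjacent to the preceding nasal /ŋ/, so it acquires [+nasal] and surfaces as [õ].

[geŋõɣu]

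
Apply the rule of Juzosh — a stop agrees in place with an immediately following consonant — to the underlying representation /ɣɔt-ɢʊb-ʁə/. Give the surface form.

The rule targets /t/ (voiceless alveolar stop), which sits before the trigger /ɢ/ (uvular).
The voiceless uvular stop is [q], so /t/ → [q].
The same rule applies at the second boundary: /b/ → [ɢ] next to /ʁ/.

[ɣɔqɢʊɢʁə]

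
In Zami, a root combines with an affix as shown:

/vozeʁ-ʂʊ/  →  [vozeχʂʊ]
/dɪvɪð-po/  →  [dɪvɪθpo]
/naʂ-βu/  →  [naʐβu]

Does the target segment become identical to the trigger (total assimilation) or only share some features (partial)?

Comparing underlying and surface forms, /ʁ/ → [χ] is the alternation; the neighbouring /ʂ/ is constant.
The change voiced → voiceless matches the voicing of the following /ʂ/, identifying this as voicing assimilation.
Place and manner are unchanged, so the assimilation is partial, not total.
Checking the remaining alternations: /ð/ → [θ] before /p/ (voiced → voiceless, matching voiceless); /ʂ/ → [ʐ] before /β/ (voiceless → voiced, matching voiced) — only voicing changes, and always toward the following segment.

partial assimilation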